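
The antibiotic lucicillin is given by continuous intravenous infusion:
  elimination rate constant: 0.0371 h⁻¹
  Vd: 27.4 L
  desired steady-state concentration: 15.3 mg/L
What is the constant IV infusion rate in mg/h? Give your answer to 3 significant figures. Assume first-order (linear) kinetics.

CL = k × Vd = 0.03710 × 27.4 = 1.017 L/h
At steady state, infusion rate R₀ = Css × CL = 15.3 × 1.017 = 15.56 mg/h

15.6 mg/h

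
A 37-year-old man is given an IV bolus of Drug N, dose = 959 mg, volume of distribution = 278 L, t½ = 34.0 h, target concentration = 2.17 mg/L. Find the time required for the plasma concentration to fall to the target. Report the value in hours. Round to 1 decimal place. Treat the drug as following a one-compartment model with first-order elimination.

22.7 h

C₀ = Dose / Vd = 959.0 / 278 = 3.450 mg/L
k = ln2 / t½ = 0.693147 / 34.0 = 0.02039 h⁻¹
t = ln(C₀ / C) / k = ln(3.450 / 2.17) / 0.02039
  = ln(1.590) / 0.02039 = 0.4637 / 0.02039 = 22.74 h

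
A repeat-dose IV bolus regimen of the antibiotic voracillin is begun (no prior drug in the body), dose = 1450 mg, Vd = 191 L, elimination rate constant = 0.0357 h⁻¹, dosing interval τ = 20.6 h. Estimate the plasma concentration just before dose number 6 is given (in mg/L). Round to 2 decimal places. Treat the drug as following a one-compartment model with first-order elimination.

6.81 mg/L

C₀ per dose = Dose / Vd = 1450 / 191 = 7.592 mg/L
Fraction remaining after one interval: r = e^(−kτ) = e^(−0.03570 × 20.6) = 0.4793
Before dose 6, 5 doses have been given (aged 1τ, 2τ, 3τ, 4τ, 5τ).
C_trough = C₀ × (r + r² + … + r^5) = C₀ × r(1−r^5)/(1−r)
        = 7.592 × 0.4793 × (1 − 0.02530) / (1 − 0.4793) = 6.812 mg/L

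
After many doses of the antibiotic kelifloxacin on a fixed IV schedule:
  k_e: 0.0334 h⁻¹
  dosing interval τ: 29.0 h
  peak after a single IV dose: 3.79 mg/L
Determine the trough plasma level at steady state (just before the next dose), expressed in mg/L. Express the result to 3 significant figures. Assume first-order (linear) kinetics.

2.32 mg/L

e^(−kτ) = e^(−0.03340 × 29.0) = 0.3796
Accumulation ratio R = 1 / (1 − e^(−kτ)) = 1 / (1 − 0.3796) = 1.612
Steady-state trough = C₀ × R × e^(−kτ) = 3.79 × 1.612 × 0.3796 = 2.319 mg/L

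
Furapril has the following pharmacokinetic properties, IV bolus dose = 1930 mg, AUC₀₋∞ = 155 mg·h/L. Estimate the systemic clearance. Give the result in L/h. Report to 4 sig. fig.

12.45 L/h

CL = Dose / AUC = 1930 / 155 = 12.45 L/h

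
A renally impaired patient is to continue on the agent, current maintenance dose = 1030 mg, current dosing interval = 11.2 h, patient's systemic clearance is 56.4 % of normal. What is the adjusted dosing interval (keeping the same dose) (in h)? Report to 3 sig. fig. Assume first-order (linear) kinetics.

To keep the same average steady-state level, dosing rate must scale with clearance.
CL ratio = 56.4 / 100 = 0.5640
New interval (same dose) = 11.2 / 0.5640 = 19.86 h

19.9 h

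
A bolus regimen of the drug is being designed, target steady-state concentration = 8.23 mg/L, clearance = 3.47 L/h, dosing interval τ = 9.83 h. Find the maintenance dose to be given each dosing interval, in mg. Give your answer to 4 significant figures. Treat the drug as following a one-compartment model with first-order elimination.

280.7 mg

At steady state, Dose/τ = Css × CL.
Dose = Css × CL × τ = 8.23 × 3.470 × 9.83 = 280.7 mg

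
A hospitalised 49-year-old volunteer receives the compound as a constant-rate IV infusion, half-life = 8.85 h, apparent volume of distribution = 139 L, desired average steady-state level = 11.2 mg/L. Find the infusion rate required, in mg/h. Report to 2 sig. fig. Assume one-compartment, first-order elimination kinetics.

120 mg/h

k = ln2 / t½ = 0.693147 / 8.85 = 0.07832 h⁻¹
CL = k × Vd = 0.07832 × 139 = 10.89 L/h
At steady state, infusion rate R₀ = Css × CL = 11.2 × 10.89 = 122.0 mg/h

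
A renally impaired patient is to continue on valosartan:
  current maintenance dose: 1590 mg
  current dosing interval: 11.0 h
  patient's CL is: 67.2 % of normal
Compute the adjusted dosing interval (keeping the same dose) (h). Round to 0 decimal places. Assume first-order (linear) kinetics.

16 h

To keep the same average steady-state level, dosing rate must scale with clearance.
CL ratio = 67.2 / 100 = 0.6720
New interval (same dose) = 11.0 / 0.6720 = 16.37 h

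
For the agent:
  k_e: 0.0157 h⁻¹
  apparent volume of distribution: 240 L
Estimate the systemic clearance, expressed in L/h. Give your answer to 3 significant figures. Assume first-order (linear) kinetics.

CL = k × Vd = 0.0157 × 240 = 3.768 L/h

3.77 L/h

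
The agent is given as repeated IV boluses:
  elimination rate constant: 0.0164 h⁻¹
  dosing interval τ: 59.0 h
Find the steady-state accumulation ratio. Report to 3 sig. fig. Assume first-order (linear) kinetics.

1.61

e^(−kτ) = e^(−0.01640 × 59.0) = 0.3800
Accumulation ratio R = 1 / (1 − e^(−kτ)) = 1 / (1 − 0.3800) = 1.613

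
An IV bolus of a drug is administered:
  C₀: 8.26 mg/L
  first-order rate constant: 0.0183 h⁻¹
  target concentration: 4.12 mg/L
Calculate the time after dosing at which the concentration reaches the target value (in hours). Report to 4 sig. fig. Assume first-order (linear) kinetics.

38.01 h

t = ln(C₀ / C) / k = ln(8.260 / 4.12) / 0.01830
  = ln(2.005) / 0.01830 = 0.6956 / 0.01830 = 38.01 h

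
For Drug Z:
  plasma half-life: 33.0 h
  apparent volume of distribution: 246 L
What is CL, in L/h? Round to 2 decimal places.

5.17 L/h

k = ln2 / t½ = 0.693147 / 33.0 = 0.02100 h⁻¹
CL = k × Vd = 0.02100 × 246 = 5.166 L/h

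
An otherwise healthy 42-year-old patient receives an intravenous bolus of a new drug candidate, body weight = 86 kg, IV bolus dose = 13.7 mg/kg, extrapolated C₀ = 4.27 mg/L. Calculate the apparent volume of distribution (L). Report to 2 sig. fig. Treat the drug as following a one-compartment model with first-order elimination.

Dose = 13.7 × 86 = 1178 mg
Vd = Dose / C₀ = 1178 / 4.27 = 275.9 L

280 L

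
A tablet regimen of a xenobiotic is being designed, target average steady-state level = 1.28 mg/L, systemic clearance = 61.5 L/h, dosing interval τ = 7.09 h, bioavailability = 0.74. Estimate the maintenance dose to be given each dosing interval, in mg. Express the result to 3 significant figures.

At steady state, F × (Dose/τ) = Css × CL.
Dose = Css × CL × τ / F = 1.28 × 61.50 × 7.09 / 0.74 = 754.2 mg

754 mg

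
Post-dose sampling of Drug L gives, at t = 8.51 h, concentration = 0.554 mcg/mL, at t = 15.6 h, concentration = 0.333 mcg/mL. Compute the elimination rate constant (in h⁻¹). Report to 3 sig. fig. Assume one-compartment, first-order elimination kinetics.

0.0718 h⁻¹

k = ln(C₁/C₂) / (t₂ − t₁) = ln(0.554/0.333) / (15.6 − 8.51)
  = 0.5090 / 7.090 = 0.07179 h⁻¹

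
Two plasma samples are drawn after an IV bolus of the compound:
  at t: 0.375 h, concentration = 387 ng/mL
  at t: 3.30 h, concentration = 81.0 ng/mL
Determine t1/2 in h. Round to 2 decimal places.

k = ln(C₁/C₂) / (t₂ − t₁) = ln(387/81.0) / (3.30 − 0.375)
  = 1.564 / 2.925 = 0.5347 h⁻¹
t½ = ln2 / k = 0.693147 / 0.5347 = 1.296 h

1.30 h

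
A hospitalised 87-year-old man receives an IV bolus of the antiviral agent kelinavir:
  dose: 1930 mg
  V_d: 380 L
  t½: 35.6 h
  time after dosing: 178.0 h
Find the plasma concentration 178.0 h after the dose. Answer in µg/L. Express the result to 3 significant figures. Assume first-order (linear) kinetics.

C₀ = Dose / Vd = 1930 / 380 = 5.079 mg/L
k = ln2 / t½ = 0.693147 / 35.6 = 0.01947 h⁻¹
t / t½ = 178.0 / 35.6 = 5 half-lives
C = C₀ × (1/2)^5 = 5.079 × 0.03125 = 0.1587 mg/L
Convert: 0.1587 mg/L × 1000 = 158.7 µg/L

159 µg/L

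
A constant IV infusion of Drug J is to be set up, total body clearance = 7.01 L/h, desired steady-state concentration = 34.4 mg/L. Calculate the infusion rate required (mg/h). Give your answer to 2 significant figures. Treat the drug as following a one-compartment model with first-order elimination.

At steady state, infusion rate R₀ = Css × CL = 34.4 × 7.010 = 241.1 mg/h

240 mg/h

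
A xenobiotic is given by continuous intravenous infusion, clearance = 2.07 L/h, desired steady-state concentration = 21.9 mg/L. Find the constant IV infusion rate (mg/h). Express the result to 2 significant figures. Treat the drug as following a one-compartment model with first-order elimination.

45 mg/h

At steady state, infusion rate R₀ = Css × CL = 21.9 × 2.070 = 45.33 mg/h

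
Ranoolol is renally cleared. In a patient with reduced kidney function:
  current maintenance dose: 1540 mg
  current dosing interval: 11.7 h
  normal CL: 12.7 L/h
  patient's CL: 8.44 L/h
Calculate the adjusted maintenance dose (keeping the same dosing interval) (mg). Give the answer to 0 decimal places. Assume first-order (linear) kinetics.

1023 mg

To keep the same average steady-state level, dosing rate must scale with clearance.
CL ratio = 8.44 / 12.7 = 0.6646
New dose (same interval) = 1540 × 0.6646 = 1023 mg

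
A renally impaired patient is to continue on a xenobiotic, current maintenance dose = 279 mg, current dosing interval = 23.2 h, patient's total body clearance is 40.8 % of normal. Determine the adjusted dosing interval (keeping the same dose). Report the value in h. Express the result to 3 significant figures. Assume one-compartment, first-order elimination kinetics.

To keep the same average steady-state level, dosing rate must scale with clearance.
CL ratio = 40.8 / 100 = 0.4080
New interval (same dose) = 23.2 / 0.4080 = 56.86 h

56.9 h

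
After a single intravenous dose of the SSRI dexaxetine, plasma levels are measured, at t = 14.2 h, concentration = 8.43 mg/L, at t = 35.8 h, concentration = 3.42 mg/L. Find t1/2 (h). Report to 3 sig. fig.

k = ln(C₁/C₂) / (t₂ − t₁) = ln(8.43/3.42) / (35.8 − 14.2)
  = 0.9022 / 21.60 = 0.04177 h⁻¹
t½ = ln2 / k = 0.693147 / 0.04177 = 16.59 h

16.6 h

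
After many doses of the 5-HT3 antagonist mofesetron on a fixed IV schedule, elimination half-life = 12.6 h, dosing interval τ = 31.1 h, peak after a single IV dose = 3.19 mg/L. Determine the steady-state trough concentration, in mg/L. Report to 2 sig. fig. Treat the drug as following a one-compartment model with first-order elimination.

0.70 mg/L

k = ln2 / t½ = 0.693147 / 12.6 = 0.05501 h⁻¹
e^(−kτ) = e^(−0.05501 × 31.1) = 0.1807
Accumulation ratio R = 1 / (1 − e^(−kτ)) = 1 / (1 − 0.1807) = 1.221
Steady-state trough = C₀ × R × e^(−kτ) = 3.19 × 1.221 × 0.1807 = 0.7038 mg/L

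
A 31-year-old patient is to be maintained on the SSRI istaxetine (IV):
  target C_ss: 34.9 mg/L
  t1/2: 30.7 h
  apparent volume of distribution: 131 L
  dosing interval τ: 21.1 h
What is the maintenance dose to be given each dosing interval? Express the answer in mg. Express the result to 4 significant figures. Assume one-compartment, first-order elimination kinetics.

k = ln2 / t½ = 0.693147 / 30.7 = 0.02258 h⁻¹
CL = k × Vd = 0.02258 × 131 = 2.958 L/h
At steady state, Dose/τ = Css × CL.
Dose = Css × CL × τ = 34.9 × 2.958 × 21.1 = 2178 mg

2178 mg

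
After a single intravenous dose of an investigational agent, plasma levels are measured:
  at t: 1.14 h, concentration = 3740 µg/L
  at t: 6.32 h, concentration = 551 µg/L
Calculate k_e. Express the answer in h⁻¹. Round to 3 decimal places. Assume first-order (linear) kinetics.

0.370 h⁻¹

k = ln(C₁/C₂) / (t₂ − t₁) = ln(3740/551) / (6.32 − 1.14)
  = 1.915 / 5.180 = 0.3697 h⁻¹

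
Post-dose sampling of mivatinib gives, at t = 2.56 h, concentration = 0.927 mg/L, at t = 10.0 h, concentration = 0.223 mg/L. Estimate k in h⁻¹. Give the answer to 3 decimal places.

0.192 h⁻¹

k = ln(C₁/C₂) / (t₂ − t₁) = ln(0.927/0.223) / (10.0 − 2.56)
  = 1.425 / 7.440 = 0.1915 h⁻¹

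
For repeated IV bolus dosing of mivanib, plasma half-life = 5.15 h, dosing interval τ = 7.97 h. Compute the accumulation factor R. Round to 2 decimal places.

1.52

k = ln2 / t½ = 0.693147 / 5.15 = 0.1346 h⁻¹
e^(−kτ) = e^(−0.1346 × 7.97) = 0.3421
Accumulation ratio R = 1 / (1 − e^(−kτ)) = 1 / (1 − 0.3421) = 1.520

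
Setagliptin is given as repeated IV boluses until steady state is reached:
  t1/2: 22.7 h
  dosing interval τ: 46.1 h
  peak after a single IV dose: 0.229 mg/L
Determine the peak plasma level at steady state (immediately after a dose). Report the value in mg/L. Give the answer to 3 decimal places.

k = ln2 / t½ = 0.693147 / 22.7 = 0.03054 h⁻¹
e^(−kτ) = e^(−0.03054 × 46.1) = 0.2447
Accumulation ratio R = 1 / (1 − e^(−kτ)) = 1 / (1 − 0.2447) = 1.324
Steady-state peak = C₀ × R = 0.229 × 1.324 = 0.3032 mg/L

0.303 mg/L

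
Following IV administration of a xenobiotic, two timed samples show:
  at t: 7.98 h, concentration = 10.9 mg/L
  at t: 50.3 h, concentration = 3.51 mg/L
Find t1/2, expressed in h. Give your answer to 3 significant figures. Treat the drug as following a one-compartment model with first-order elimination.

25.9 h

k = ln(C₁/C₂) / (t₂ − t₁) = ln(10.9/3.51) / (50.3 − 7.98)
  = 1.133 / 42.32 = 0.02677 h⁻¹
t½ = ln2 / k = 0.693147 / 0.02677 = 25.89 h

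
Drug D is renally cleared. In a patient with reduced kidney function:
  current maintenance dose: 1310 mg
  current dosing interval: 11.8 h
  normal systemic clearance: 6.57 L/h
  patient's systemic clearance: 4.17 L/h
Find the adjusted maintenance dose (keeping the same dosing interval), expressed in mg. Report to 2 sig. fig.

To keep the same average steady-state level, dosing rate must scale with clearance.
CL ratio = 4.17 / 6.57 = 0.6347
New dose (same interval) = 1310 × 0.6347 = 831.5 mg

830 mg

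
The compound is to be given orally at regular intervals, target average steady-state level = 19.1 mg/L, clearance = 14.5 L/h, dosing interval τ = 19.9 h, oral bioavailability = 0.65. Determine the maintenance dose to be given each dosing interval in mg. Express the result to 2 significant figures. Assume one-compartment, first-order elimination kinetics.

8500 mg

At steady state, F × (Dose/τ) = Css × CL.
Dose = Css × CL × τ / F = 19.1 × 14.50 × 19.9 / 0.65 = 8479 mg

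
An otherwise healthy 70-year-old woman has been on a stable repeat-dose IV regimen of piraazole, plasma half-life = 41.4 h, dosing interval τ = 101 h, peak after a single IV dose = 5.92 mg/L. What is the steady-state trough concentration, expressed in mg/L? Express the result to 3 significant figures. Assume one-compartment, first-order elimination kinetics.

1.34 mg/L

k = ln2 / t½ = 0.693147 / 41.4 = 0.01674 h⁻¹
e^(−kτ) = e^(−0.01674 × 101) = 0.1844
Accumulation ratio R = 1 / (1 − e^(−kτ)) = 1 / (1 − 0.1844) = 1.226
Steady-state trough = C₀ × R × e^(−kτ) = 5.92 × 1.226 × 0.1844 = 1.338 mg/L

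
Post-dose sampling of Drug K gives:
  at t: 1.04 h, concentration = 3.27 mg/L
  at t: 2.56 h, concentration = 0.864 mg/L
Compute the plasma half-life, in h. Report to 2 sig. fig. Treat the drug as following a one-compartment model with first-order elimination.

0.79 h

k = ln(C₁/C₂) / (t₂ − t₁) = ln(3.27/0.864) / (2.56 − 1.04)
  = 1.331 / 1.520 = 0.8757 h⁻¹
t½ = ln2 / k = 0.693147 / 0.8757 = 0.7915 h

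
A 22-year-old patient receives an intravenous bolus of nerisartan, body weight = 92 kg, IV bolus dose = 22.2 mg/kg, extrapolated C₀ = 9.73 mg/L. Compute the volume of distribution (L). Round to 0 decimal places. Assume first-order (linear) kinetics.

Dose = 22.2 × 92 = 2042 mg
Vd = Dose / C₀ = 2042 / 9.73 = 209.9 L

210 L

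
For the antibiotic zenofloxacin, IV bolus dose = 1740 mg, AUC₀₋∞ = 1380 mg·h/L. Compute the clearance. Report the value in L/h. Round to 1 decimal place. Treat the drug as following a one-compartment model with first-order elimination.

1.3 L/h

CL = Dose / AUC = 1740 / 1380 = 1.261 L/h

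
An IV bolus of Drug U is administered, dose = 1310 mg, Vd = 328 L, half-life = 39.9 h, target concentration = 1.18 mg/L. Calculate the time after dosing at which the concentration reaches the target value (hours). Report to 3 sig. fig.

70.2 h

C₀ = Dose / Vd = 1310 / 328 = 3.994 mg/L
k = ln2 / t½ = 0.693147 / 39.9 = 0.01737 h⁻¹
t = ln(C₀ / C) / k = ln(3.994 / 1.18) / 0.01737
  = ln(3.385) / 0.01737 = 1.219 / 0.01737 = 70.18 h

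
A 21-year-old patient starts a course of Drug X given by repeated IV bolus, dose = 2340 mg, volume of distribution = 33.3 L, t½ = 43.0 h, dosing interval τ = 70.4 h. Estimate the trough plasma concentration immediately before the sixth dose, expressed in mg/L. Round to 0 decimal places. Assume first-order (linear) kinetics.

C₀ per dose = Dose / Vd = 2340 / 33.3 = 70.27 mg/L
k = ln2 / t½ = 0.693147 / 43.0 = 0.01612 h⁻¹
Fraction remaining after one interval: r = e^(−kτ) = e^(−0.01612 × 70.4) = 0.3215
Before dose 6, 5 doses have been given (aged 1τ, 2τ, 3τ, 4τ, 5τ).
C_trough = C₀ × (r + r² + … + r^5) = C₀ × r(1−r^5)/(1−r)
        = 70.27 × 0.3215 × (1 − 0.003435) / (1 − 0.3215) = 33.18 mg/L

33 mg/L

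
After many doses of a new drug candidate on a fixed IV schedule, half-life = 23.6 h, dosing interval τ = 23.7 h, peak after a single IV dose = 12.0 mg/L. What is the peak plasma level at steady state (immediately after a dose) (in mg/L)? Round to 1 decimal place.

23.9 mg/L

k = ln2 / t½ = 0.693147 / 23.6 = 0.02937 h⁻¹
e^(−kτ) = e^(−0.02937 × 23.7) = 0.4985
Accumulation ratio R = 1 / (1 − e^(−kτ)) = 1 / (1 − 0.4985) = 1.994
Steady-state peak = C₀ × R = 12.0 × 1.994 = 23.93 mg/L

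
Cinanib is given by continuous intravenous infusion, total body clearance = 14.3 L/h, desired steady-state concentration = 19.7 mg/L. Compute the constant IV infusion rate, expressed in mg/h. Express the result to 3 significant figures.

At steady state, infusion rate R₀ = Css × CL = 19.7 × 14.30 = 281.7 mg/h

282 mg/h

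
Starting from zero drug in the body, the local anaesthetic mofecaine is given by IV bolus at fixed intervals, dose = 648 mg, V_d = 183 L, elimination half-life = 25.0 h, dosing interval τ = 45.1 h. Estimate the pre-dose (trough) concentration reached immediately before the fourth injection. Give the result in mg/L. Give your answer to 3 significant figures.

1.39 mg/L

C₀ per dose = Dose / Vd = 648 / 183 = 3.541 mg/L
k = ln2 / t½ = 0.693147 / 25.0 = 0.02773 h⁻¹
Fraction remaining after one interval: r = e^(−kτ) = e^(−0.02773 × 45.1) = 0.2863
Before dose 4, 3 doses have been given (aged 1τ, 2τ, 3τ).
C_trough = C₀ × (r + r² + … + r^3) = C₀ × r(1−r^3)/(1−r)
        = 3.541 × 0.2863 × (1 − 0.02347) / (1 − 0.2863) = 1.387 mg/L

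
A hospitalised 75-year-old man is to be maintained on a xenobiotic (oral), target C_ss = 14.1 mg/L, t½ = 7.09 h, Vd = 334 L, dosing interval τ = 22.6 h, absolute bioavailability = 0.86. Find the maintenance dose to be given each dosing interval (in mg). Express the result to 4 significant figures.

k = ln2 / t½ = 0.693147 / 7.09 = 0.09776 h⁻¹
CL = k × Vd = 0.09776 × 334 = 32.65 L/h
At steady state, F × (Dose/τ) = Css × CL.
Dose = Css × CL × τ / F = 14.1 × 32.65 × 22.6 / 0.86 = 12100 mg

12100 mg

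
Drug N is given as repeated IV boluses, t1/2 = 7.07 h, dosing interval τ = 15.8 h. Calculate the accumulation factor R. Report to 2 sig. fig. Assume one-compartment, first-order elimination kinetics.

k = ln2 / t½ = 0.693147 / 7.07 = 0.09804 h⁻¹
e^(−kτ) = e^(−0.09804 × 15.8) = 0.2125
Accumulation ratio R = 1 / (1 − e^(−kτ)) = 1 / (1 − 0.2125) = 1.270

1.3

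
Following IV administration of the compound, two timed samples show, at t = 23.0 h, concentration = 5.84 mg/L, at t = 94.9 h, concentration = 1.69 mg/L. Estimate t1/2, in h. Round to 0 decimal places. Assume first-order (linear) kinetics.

40 h

k = ln(C₁/C₂) / (t₂ − t₁) = ln(5.84/1.69) / (94.9 − 23.0)
  = 1.240 / 71.90 = 0.01725 h⁻¹
t½ = ln2 / k = 0.693147 / 0.01725 = 40.18 h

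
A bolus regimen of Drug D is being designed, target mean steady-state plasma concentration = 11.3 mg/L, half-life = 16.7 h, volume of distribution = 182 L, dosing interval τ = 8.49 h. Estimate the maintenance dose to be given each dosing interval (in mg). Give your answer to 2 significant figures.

k = ln2 / t½ = 0.693147 / 16.7 = 0.04151 h⁻¹
CL = k × Vd = 0.04151 × 182 = 7.555 L/h
At steady state, Dose/τ = Css × CL.
Dose = Css × CL × τ = 11.3 × 7.555 × 8.49 = 724.8 mg

720 mg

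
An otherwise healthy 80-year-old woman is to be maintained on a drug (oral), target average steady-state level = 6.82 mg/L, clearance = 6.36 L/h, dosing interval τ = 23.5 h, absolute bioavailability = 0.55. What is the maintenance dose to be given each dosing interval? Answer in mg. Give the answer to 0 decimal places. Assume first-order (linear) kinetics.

1853 mg

At steady state, F × (Dose/τ) = Css × CL.
Dose = Css × CL × τ / F = 6.82 × 6.360 × 23.5 / 0.55 = 1853 mg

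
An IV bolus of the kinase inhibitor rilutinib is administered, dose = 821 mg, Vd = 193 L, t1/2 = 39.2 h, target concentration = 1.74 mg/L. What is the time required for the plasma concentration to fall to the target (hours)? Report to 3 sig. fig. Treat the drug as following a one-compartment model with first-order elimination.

50.6 h

C₀ = Dose / Vd = 821.0 / 193 = 4.254 mg/L
k = ln2 / t½ = 0.693147 / 39.2 = 0.01768 h⁻¹
t = ln(C₀ / C) / k = ln(4.254 / 1.74) / 0.01768
  = ln(2.445) / 0.01768 = 0.8940 / 0.01768 = 50.57 h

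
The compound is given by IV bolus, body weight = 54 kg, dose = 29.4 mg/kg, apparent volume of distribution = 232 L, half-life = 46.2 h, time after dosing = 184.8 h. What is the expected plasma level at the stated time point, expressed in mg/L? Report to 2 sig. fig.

Total dose = 29.4 × 54 = 1588 mg
C₀ = Dose / Vd = 1588 / 232 = 6.845 mg/L
k = ln2 / t½ = 0.693147 / 46.2 = 0.01500 h⁻¹
t / t½ = 184.8 / 46.2 = 4 half-lives
C = C₀ × (1/2)^4 = 6.845 × 0.06250 = 0.4278 mg/L

0.43 mg/L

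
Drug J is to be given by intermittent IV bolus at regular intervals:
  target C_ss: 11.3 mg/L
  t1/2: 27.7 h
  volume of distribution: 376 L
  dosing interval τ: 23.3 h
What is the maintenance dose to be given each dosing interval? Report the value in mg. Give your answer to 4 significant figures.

k = ln2 / t½ = 0.693147 / 27.7 = 0.02502 h⁻¹
CL = k × Vd = 0.02502 × 376 = 9.408 L/h
At steady state, Dose/τ = Css × CL.
Dose = Css × CL × τ = 11.3 × 9.408 × 23.3 = 2477 mg

2477 mg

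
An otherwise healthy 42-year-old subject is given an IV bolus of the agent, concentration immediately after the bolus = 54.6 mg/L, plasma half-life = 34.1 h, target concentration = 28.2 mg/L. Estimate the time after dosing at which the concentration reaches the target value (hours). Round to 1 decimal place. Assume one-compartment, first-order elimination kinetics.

32.5 h

k = ln2 / t½ = 0.693147 / 34.1 = 0.02033 h⁻¹
t = ln(C₀ / C) / k = ln(54.60 / 28.2) / 0.02033
  = ln(1.936) / 0.02033 = 0.6606 / 0.02033 = 32.49 h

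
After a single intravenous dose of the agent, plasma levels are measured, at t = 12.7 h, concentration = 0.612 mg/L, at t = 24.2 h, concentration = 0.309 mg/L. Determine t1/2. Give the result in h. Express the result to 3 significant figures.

k = ln(C₁/C₂) / (t₂ − t₁) = ln(0.612/0.309) / (24.2 − 12.7)
  = 0.6834 / 11.50 = 0.05943 h⁻¹
t½ = ln2 / k = 0.693147 / 0.05943 = 11.66 h

11.7 h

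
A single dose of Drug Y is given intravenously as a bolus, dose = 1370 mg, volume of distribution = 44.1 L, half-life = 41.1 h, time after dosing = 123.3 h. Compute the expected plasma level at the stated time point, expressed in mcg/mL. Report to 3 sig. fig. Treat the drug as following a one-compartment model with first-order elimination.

3.88 mcg/mL

C₀ = Dose / Vd = 1370 / 44.1 = 31.07 mg/L
k = ln2 / t½ = 0.693147 / 41.1 = 0.01686 h⁻¹
t / t½ = 123.3 / 41.1 = 3 half-lives
C = C₀ × (1/2)^3 = 31.07 × 0.1250 = 3.884 mg/L
(3.884 mg/L = 3.884 mcg/mL)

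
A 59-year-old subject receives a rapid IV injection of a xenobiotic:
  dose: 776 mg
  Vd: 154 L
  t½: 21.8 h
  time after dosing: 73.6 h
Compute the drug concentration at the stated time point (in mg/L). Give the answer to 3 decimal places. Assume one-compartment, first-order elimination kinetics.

C₀ = Dose / Vd = 776.0 / 154 = 5.039 mg/L
k = ln2 / t½ = 0.693147 / 21.8 = 0.03180 h⁻¹
C = C₀ · e^(−k·t) = 5.039 × e^(−0.03180 × 73.6)
  = 5.039 × 0.09628 = 0.4852 mg/L

0.485 mg/L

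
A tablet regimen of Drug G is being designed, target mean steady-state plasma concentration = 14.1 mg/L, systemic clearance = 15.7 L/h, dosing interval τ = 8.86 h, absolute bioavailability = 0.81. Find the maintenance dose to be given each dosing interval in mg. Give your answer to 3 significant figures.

At steady state, F × (Dose/τ) = Css × CL.
Dose = Css × CL × τ / F = 14.1 × 15.70 × 8.86 / 0.81 = 2421 mg

2420 mg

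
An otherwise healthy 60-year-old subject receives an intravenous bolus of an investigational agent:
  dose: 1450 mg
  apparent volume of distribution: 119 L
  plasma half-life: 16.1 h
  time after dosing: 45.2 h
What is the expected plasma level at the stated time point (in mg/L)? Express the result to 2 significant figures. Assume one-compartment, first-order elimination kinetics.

C₀ = Dose / Vd = 1450 / 119 = 12.18 mg/L
k = ln2 / t½ = 0.693147 / 16.1 = 0.04305 h⁻¹
C = C₀ · e^(−k·t) = 12.18 × e^(−0.04305 × 45.2)
  = 12.18 × 0.1429 = 1.741 mg/L

1.7 mg/L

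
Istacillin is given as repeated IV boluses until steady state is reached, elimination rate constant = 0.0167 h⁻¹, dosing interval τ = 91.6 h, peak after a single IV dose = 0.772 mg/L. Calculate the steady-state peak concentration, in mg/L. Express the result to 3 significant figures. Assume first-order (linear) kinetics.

e^(−kτ) = e^(−0.01670 × 91.6) = 0.2166
Accumulation ratio R = 1 / (1 − e^(−kτ)) = 1 / (1 − 0.2166) = 1.276
Steady-state peak = C₀ × R = 0.772 × 1.276 = 0.9851 mg/L

0.985 mg/L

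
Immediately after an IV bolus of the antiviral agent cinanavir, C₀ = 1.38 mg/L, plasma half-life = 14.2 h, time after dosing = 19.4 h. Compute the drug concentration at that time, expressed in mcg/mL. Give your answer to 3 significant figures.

k = ln2 / t½ = 0.693147 / 14.2 = 0.04881 h⁻¹
C = C₀ · e^(−k·t) = 1.380 × e^(−0.04881 × 19.4)
  = 1.380 × 0.3879 = 0.5353 mg/L
(0.5353 mg/L = 0.5353 mcg/mL)

0.535 mcg/mL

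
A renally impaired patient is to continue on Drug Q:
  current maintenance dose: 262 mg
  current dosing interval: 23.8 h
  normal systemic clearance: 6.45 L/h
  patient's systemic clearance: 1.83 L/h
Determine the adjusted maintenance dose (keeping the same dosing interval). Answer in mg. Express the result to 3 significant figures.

74.3 mg

To keep the same average steady-state level, dosing rate must scale with clearance.
CL ratio = 1.83 / 6.45 = 0.2837
New dose (same interval) = 262 × 0.2837 = 74.33 mg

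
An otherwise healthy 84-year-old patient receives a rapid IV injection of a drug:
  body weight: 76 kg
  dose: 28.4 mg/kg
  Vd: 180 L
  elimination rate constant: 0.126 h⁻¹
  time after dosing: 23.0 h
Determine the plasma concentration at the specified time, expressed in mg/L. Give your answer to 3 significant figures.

Total dose = 28.4 × 76 = 2158 mg
C₀ = Dose / Vd = 2158 / 180 = 11.99 mg/L
C = C₀ · e^(−k·t) = 11.99 × e^(−0.1260 × 23.0)
  = 11.99 × 0.05513 = 0.6610 mg/L

0.661 mg/L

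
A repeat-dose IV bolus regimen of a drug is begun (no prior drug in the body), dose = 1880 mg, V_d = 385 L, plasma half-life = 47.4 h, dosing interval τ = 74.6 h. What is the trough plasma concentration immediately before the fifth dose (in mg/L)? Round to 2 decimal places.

2.44 mg/L

C₀ per dose = Dose / Vd = 1880 / 385 = 4.883 mg/L
k = ln2 / t½ = 0.693147 / 47.4 = 0.01462 h⁻¹
Fraction remaining after one interval: r = e^(−kτ) = e^(−0.01462 × 74.6) = 0.3360
Before dose 5, 4 doses have been given (aged 1τ, 2τ, 3τ, 4τ).
C_trough = C₀ × (r + r² + … + r^4) = C₀ × r(1−r^4)/(1−r)
        = 4.883 × 0.3360 × (1 − 0.01275) / (1 − 0.3360) = 2.439 mg/L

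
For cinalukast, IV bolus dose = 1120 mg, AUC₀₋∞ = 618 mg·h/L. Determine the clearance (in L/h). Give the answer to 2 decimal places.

CL = Dose / AUC = 1120 / 618 = 1.812 L/h

1.81 L/h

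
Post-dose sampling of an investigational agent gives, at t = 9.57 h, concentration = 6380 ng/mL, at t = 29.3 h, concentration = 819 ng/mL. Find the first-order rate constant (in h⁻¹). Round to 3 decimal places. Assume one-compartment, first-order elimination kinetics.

k = ln(C₁/C₂) / (t₂ − t₁) = ln(6380/819) / (29.3 − 9.57)
  = 2.053 / 19.73 = 0.1041 h⁻¹

0.104 h⁻¹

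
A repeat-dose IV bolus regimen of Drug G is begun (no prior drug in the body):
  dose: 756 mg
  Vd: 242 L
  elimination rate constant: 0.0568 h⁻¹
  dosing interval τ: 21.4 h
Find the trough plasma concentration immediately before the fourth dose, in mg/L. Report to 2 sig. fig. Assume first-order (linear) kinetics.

C₀ per dose = Dose / Vd = 756 / 242 = 3.124 mg/L
Fraction remaining after one interval: r = e^(−kτ) = e^(−0.05680 × 21.4) = 0.2966
Before dose 4, 3 doses have been given (aged 1τ, 2τ, 3τ).
C_trough = C₀ × (r + r² + … + r^3) = C₀ × r(1−r^3)/(1−r)
        = 3.124 × 0.2966 × (1 − 0.02609) / (1 − 0.2966) = 1.283 mg/L

1.3 mg/L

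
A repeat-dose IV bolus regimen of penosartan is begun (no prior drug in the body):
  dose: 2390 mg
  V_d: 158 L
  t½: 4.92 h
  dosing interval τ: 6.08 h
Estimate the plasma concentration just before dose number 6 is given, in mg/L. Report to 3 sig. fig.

C₀ per dose = Dose / Vd = 2390 / 158 = 15.13 mg/L
k = ln2 / t½ = 0.693147 / 4.92 = 0.1409 h⁻¹
Fraction remaining after one interval: r = e^(−kτ) = e^(−0.1409 × 6.08) = 0.4246
Before dose 6, 5 doses have been given (aged 1τ, 2τ, 3τ, 4τ, 5τ).
C_trough = C₀ × (r + r² + … + r^5) = C₀ × r(1−r^5)/(1−r)
        = 15.13 × 0.4246 × (1 − 0.01380) / (1 − 0.4246) = 11.01 mg/L

11.0 mg/L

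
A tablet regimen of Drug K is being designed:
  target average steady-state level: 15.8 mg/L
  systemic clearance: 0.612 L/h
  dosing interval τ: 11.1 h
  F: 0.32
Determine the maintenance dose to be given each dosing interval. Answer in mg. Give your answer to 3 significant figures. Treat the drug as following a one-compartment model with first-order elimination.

At steady state, F × (Dose/τ) = Css × CL.
Dose = Css × CL × τ / F = 15.8 × 0.6120 × 11.1 / 0.32 = 335.4 mg

335 mg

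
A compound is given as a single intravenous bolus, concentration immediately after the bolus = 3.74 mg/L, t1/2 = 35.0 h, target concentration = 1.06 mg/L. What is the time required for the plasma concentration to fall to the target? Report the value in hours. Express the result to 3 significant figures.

k = ln2 / t½ = 0.693147 / 35.0 = 0.01980 h⁻¹
t = ln(C₀ / C) / k = ln(3.740 / 1.06) / 0.01980
  = ln(3.528) / 0.01980 = 1.261 / 0.01980 = 63.69 h

63.7 h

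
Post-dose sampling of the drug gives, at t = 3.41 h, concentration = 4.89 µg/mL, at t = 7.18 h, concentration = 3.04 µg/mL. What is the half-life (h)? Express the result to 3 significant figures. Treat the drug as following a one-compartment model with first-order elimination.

k = ln(C₁/C₂) / (t₂ − t₁) = ln(4.89/3.04) / (7.18 − 3.41)
  = 0.4753 / 3.770 = 0.1261 h⁻¹
t½ = ln2 / k = 0.693147 / 0.1261 = 5.497 h

5.50 h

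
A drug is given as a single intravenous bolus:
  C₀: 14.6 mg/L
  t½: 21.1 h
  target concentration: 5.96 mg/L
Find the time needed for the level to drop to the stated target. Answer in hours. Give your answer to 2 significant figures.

k = ln2 / t½ = 0.693147 / 21.1 = 0.03285 h⁻¹
t = ln(C₀ / C) / k = ln(14.60 / 5.96) / 0.03285
  = ln(2.450) / 0.03285 = 0.8961 / 0.03285 = 27.28 h

27 h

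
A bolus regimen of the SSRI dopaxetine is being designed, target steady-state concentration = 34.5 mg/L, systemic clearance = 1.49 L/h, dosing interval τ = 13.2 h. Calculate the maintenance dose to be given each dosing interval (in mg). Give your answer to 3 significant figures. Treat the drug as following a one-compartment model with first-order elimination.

At steady state, Dose/τ = Css × CL.
Dose = Css × CL × τ = 34.5 × 1.490 × 13.2 = 678.5 mg

679 mg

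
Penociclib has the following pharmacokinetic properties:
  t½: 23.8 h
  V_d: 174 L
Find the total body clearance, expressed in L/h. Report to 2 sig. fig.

k = ln2 / t½ = 0.693147 / 23.8 = 0.02912 h⁻¹
CL = k × Vd = 0.02912 × 174 = 5.067 L/h

5.1 L/h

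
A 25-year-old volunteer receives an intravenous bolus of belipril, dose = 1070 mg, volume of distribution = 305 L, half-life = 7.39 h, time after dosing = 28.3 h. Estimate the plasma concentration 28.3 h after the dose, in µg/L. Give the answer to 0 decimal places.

247 µg/L

C₀ = Dose / Vd = 1070 / 305 = 3.508 mg/L
k = ln2 / t½ = 0.693147 / 7.39 = 0.09380 h⁻¹
C = C₀ · e^(−k·t) = 3.508 × e^(−0.09380 × 28.3)
  = 3.508 × 0.07033 = 0.2467 mg/L
Convert: 0.2467 mg/L × 1000 = 246.7 µg/L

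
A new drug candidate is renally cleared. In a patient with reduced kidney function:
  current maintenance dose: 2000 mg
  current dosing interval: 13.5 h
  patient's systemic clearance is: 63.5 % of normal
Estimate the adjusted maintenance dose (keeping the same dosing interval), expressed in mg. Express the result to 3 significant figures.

To keep the same average steady-state level, dosing rate must scale with clearance.
CL ratio = 63.5 / 100 = 0.6350
New dose (same interval) = 2000 × 0.6350 = 1270 mg

1270 mg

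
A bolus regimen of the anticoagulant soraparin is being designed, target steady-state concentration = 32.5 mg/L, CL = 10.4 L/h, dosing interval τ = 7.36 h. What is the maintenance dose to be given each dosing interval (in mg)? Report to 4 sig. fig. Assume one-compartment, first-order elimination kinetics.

2488 mg

At steady state, Dose/τ = Css × CL.
Dose = Css × CL × τ = 32.5 × 10.40 × 7.36 = 2488 mg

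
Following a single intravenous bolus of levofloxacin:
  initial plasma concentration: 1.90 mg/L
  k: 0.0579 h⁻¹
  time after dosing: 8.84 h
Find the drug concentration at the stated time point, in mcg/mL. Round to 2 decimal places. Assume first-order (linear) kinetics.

1.14 mcg/mL

C = C₀ · e^(−k·t) = 1.900 × e^(−0.05790 × 8.84)
  = 1.900 × 0.5994 = 1.139 mg/L
(1.139 mg/L = 1.139 mcg/mL)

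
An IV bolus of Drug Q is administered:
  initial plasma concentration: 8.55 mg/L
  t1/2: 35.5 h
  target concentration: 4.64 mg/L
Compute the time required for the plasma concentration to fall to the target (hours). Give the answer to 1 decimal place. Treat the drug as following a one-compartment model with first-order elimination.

k = ln2 / t½ = 0.693147 / 35.5 = 0.01953 h⁻¹
t = ln(C₀ / C) / k = ln(8.550 / 4.64) / 0.01953
  = ln(1.843) / 0.01953 = 0.6114 / 0.01953 = 31.31 h

31.3 h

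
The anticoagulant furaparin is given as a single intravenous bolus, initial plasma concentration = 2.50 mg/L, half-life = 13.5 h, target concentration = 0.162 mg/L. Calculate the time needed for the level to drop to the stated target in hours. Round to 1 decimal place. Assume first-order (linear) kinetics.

k = ln2 / t½ = 0.693147 / 13.5 = 0.05134 h⁻¹
t = ln(C₀ / C) / k = ln(2.500 / 0.162) / 0.05134
  = ln(15.43) / 0.05134 = 2.736 / 0.05134 = 53.29 h

53.3 h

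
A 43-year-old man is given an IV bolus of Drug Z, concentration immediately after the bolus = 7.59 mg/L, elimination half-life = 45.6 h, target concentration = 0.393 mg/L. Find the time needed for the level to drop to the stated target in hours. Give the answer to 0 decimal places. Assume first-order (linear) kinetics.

k = ln2 / t½ = 0.693147 / 45.6 = 0.01520 h⁻¹
t = ln(C₀ / C) / k = ln(7.590 / 0.393) / 0.01520
  = ln(19.31) / 0.01520 = 2.961 / 0.01520 = 194.8 h

195 h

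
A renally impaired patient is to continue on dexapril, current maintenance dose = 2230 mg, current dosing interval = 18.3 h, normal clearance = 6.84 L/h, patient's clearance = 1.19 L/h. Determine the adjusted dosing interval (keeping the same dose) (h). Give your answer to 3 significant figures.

To keep the same average steady-state level, dosing rate must scale with clearance.
CL ratio = 1.19 / 6.84 = 0.1740
New interval (same dose) = 18.3 / 0.1740 = 105.2 h

105 h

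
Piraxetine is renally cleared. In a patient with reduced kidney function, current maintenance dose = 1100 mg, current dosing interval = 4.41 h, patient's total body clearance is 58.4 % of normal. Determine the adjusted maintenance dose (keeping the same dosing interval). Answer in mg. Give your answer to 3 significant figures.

To keep the same average steady-state level, dosing rate must scale with clearance.
CL ratio = 58.4 / 100 = 0.5840
New dose (same interval) = 1100 × 0.5840 = 642.4 mg

642 mg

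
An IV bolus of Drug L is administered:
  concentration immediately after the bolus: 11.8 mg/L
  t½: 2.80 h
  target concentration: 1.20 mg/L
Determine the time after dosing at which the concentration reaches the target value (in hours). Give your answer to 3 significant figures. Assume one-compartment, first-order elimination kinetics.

k = ln2 / t½ = 0.693147 / 2.80 = 0.2476 h⁻¹
t = ln(C₀ / C) / k = ln(11.80 / 1.20) / 0.2476
  = ln(9.833) / 0.2476 = 2.286 / 0.2476 = 9.233 h

9.23 h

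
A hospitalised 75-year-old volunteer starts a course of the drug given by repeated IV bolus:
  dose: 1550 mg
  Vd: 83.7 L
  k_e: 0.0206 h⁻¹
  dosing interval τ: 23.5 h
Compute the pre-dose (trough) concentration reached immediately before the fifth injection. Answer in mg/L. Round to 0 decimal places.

C₀ per dose = Dose / Vd = 1550 / 83.7 = 18.52 mg/L
Fraction remaining after one interval: r = e^(−kτ) = e^(−0.02060 × 23.5) = 0.6163
Before dose 5, 4 doses have been given (aged 1τ, 2τ, 3τ, 4τ).
C_trough = C₀ × (r + r² + … + r^4) = C₀ × r(1−r^4)/(1−r)
        = 18.52 × 0.6163 × (1 − 0.1443) / (1 − 0.6163) = 25.45 mg/L

25 mg/L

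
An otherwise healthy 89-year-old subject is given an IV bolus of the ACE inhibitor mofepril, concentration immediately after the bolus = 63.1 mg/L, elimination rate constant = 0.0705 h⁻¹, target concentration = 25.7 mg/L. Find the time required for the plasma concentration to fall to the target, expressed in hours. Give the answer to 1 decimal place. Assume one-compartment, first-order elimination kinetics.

12.7 h

t = ln(C₀ / C) / k = ln(63.10 / 25.7) / 0.07050
  = ln(2.455) / 0.07050 = 0.8981 / 0.07050 = 12.74 h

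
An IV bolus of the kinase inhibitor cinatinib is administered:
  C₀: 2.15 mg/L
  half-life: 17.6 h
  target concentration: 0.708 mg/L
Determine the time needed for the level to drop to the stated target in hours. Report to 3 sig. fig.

28.2 h

k = ln2 / t½ = 0.693147 / 17.6 = 0.03938 h⁻¹
t = ln(C₀ / C) / k = ln(2.150 / 0.708) / 0.03938
  = ln(3.037) / 0.03938 = 1.111 / 0.03938 = 28.21 h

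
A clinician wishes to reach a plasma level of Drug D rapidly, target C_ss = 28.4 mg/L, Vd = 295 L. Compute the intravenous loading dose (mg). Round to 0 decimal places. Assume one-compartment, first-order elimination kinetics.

LD = Css × Vd = 28.4 × 295 = 8378 mg

8378 mg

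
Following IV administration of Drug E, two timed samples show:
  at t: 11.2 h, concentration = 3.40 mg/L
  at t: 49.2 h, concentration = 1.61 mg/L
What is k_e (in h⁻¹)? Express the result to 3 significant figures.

k = ln(C₁/C₂) / (t₂ − t₁) = ln(3.40/1.61) / (49.2 − 11.2)
  = 0.7475 / 38.00 = 0.01967 h⁻¹

0.0197 h⁻¹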